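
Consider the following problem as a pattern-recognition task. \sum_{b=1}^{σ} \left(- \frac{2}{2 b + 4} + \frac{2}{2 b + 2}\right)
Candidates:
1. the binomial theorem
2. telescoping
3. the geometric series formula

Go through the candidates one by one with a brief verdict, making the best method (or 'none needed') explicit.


Diagnosis: telescoping — difference-of-shifts structure (each term adds \frac{2}{2 b + 2}, then subtracts its one-index-advanced value, which the following term adds back) leaves only the first and last pieces standing.
- the binomial theorem: no binomial coefficients pair up with complementary powers here.
- telescoping: applicable, and directly so.
- the geometric series formula: the term-to-term ratio changes with the index, so the geometric formula cannot close it.


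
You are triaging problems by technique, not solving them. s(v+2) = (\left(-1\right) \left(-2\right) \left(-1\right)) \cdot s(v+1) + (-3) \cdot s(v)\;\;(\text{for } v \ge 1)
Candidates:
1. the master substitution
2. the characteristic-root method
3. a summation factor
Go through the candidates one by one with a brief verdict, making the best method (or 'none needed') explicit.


Verdict: the characteristic-root method — shift-invariance with fixed coefficients calls for exponential trials; the characteristic polynomial finds every r^v.
- the master substitution — no fixed divisor shrinks the index between calls.
- the characteristic-root method: applicable, and directly so.
- a summation factor — a summation factor telescopes one-step recursions; this one carries higher-order memory.


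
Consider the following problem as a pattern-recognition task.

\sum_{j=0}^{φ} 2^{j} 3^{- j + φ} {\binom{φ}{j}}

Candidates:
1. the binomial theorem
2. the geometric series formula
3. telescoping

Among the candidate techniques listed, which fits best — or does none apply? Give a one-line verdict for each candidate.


Diagnosis: the binomial theorem — the binomial coefficients weight matched powers of 2 and 3, which is exactly the expansion of a binomial power.
- the binomial theorem: a fit — the right tool for this form.
- the geometric series formula: there is no constant term-to-term ratio.
- telescoping — writing out consecutive terms as given produces no pairwise cancellation.


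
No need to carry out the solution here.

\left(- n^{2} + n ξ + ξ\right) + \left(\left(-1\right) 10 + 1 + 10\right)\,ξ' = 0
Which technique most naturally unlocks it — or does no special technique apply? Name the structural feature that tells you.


Verdict: a linear integrating factor — linear in the unknown with genuine forcing: multiply through by the exponential of the integrated coefficient and the left side closes into one derivative.


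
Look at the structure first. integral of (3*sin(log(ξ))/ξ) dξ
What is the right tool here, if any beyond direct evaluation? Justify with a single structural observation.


Technique: u-substitution — the only nontrivial dependence routes through log(ξ), whose derivative supplies the leftover factor up to a constant multiple — u = log(ξ) flattens it.


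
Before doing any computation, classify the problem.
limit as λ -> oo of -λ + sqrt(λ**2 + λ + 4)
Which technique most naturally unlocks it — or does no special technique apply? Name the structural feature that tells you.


Method: conjugate multiplication — an infinity-minus-infinity difference with a surviving radical — multiply by the conjugate to cancel the divergence.


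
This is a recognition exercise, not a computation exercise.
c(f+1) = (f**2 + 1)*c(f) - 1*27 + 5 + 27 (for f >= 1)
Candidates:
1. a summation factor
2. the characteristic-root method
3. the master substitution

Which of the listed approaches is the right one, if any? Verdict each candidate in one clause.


Verdict: a summation factor — first-order linear but the coefficient f**2 + 1 moves with the index — divide by the cumulative product and telescope.
- a summation factor — yes — fits the structure here.
- the characteristic-root method: an index-dependent weight blocks the pure exponential ansatz.
- the master substitution: there is no divide-the-index recursive argument.


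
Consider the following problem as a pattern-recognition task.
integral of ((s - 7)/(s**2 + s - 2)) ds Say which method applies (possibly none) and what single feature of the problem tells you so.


Method: partial fractions — the integrand is a proper rational function and its denominator s**2 + s - 2 factors into distinct pieces, so it splits into simple fractions.


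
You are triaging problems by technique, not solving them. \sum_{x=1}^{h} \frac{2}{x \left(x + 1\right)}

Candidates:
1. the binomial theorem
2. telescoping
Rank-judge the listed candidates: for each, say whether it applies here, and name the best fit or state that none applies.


Technique: telescoping — one partial-fraction pass turns \frac{2}{x \left(x + 1\right)} into a shifted difference, and shifted differences telescope.
- the binomial theorem: the terms lack the binomial-coefficient-weighted complementary-power pattern of an expansion.
- telescoping: applies; the problem has the shape this method handles.


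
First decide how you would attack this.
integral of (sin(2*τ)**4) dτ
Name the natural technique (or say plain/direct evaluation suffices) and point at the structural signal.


Best approach: a trigonometric identity — sin(2*τ)**4 calls for power reduction: rewrite via double angles before any antiderivative is attempted.


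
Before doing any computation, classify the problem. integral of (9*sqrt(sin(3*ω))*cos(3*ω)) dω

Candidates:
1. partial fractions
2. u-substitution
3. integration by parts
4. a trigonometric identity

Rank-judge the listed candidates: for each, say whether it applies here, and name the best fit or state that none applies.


Technique: u-substitution — structure check: outer function, inner expression sin(3*ω), inner derivative as a factor — the classic u = sin(3*ω) pattern.
- partial fractions: there is no rational-function structure to decompose.
- u-substitution: a fit — the right tool for this form.
- integration by parts: there is no nonconstant-polynomial-times-kernel split with an exp, sine, cosine (degree-1 argument), or logarithm partner.
- a trigonometric identity: the trigonometric factor has no even power to reduce and no cross-frequency product to convert — the standard power-reduction and product-to-sum identities do not engage it.


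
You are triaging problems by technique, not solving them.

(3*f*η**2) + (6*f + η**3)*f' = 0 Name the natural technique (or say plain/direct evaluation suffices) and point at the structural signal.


Verdict: the exact-equation method — this form is already the differential of something: the matching mixed partials of 3*f*η**2 and 6*f + η**3 prove it.


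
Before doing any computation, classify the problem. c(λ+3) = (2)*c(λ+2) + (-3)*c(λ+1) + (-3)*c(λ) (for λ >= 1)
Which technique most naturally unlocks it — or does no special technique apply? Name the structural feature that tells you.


Best approach: the characteristic-root method — shift-invariance with fixed coefficients calls for exponential trials; the characteristic polynomial finds every r^λ.


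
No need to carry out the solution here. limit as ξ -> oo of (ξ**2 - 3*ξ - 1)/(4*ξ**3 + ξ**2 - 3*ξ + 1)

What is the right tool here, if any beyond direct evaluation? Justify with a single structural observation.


Best approach: dominant-term comparison — divide by the highest power of ξ present: lower-order terms vanish and the dominant ratio remains. As a single quotient, the ∞/∞ shape would yield to repeated differentiation as well — the growth comparison gets there in one look.


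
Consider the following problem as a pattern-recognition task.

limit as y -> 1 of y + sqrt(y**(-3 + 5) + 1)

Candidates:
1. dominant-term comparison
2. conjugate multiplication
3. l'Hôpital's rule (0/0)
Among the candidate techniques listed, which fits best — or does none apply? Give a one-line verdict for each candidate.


Technique: no special technique — no zero denominators, no indeterminate clash at 1 — substitute and read off the value.
- dominant-term comparison — no ranking of term growth rates resolves the limit here.
- conjugate multiplication — no divergent radical difference is present for a conjugate pair to cancel.
- l'Hôpital's rule (0/0): substituting the point gives a finite value outright — there is no indeterminate clash to repair.


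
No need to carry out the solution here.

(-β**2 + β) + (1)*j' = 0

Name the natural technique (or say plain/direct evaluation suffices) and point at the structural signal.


Best approach: no special technique — the slope is a pure function of β; integrate both sides and be done.


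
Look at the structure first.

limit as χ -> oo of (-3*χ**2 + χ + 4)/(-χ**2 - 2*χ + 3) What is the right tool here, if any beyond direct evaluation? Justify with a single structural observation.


Diagnosis: dominant-term comparison — divide by the highest power of χ present: lower-order terms vanish and the dominant ratio remains. As a single quotient, the ∞/∞ shape would yield to repeated differentiation as well — the growth comparison gets there in one look.


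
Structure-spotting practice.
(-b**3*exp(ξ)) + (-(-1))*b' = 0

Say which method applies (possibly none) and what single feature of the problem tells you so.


Best approach: separation of variables — the derivative equals a pure function of ξ (namely exp(ξ)) times a pure function of b (namely b**3); divide and integrate each side.


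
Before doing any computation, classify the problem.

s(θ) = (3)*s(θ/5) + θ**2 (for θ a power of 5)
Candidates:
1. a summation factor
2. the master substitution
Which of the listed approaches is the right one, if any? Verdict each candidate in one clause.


Method: the master substitution — the argument θ/5 divides the index by 5; the standard θ = 5^m substitution converts it to a constant-shift recurrence.
- a summation factor: a divided-index call is outside the fixed-shift first-order family a summation factor normalizes.
- the master substitution: applicable, and directly so.


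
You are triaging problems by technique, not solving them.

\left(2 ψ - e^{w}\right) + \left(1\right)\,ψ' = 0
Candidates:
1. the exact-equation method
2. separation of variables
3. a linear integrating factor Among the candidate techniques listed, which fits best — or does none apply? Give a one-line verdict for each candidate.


Verdict: a linear integrating factor — the unknown enters only to the first power against a nonzero forcing term — the integrating-factor template applies directly.
- the exact-equation method — exactness fails on the nose — the mixed partials do not match.
- separation of variables: the two dependences do not factor apart.
- a linear integrating factor — applicable, and directly so.


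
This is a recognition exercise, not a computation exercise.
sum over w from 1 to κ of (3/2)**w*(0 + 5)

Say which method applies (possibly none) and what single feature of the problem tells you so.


Technique: the geometric series formula — check a ratio of consecutive terms: it is 3/2, independent of the index, so the geometric formula closes the sum.


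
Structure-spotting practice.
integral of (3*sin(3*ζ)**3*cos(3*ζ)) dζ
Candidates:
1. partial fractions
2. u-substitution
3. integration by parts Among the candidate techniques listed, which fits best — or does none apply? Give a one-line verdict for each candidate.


Diagnosis: u-substitution — structure check: outer function, inner expression sin(3*ζ), inner derivative as a factor — the classic u = sin(3*ζ) pattern.
- partial fractions — the expression is not a ratio of polynomials that decomposes further.
- u-substitution: yes, a natural case for it.
- integration by parts — the integrand does not split as a nonconstant polynomial times an exp, sine, cosine of a linear argument, or logarithm — no polynomial-kernel parts product to differentiate one side of.


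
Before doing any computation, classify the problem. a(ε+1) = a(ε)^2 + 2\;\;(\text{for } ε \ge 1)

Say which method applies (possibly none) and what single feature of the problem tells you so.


Diagnosis: no special technique — the new term depends nonlinearly on the old ones, which disqualifies every superposition-based technique.


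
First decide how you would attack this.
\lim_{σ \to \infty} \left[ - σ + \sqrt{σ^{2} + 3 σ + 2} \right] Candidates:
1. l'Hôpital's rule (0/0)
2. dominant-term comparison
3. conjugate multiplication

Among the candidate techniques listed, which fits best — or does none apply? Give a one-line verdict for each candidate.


Method: conjugate multiplication — \sqrt{σ^{2} + 3 σ + 2} and σ both blow up, but their difference is tame once the conjugate rationalizes it.
- l'Hôpital's rule (0/0) — no quotient structure at all: the clash is ∞ minus ∞, which rationalizing converts into a tractable ratio.
- dominant-term comparison — no ranking of term growth rates resolves the limit here.
- conjugate multiplication — applicable, and directly so.


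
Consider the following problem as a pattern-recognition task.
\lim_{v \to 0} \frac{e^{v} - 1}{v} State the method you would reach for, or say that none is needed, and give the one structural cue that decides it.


Verdict: l'Hôpital's rule (0/0) — plug in 0: top and bottom both hit zero, so differentiate each and retry. A first-order expansion at the point is an equally standard path; the rule packages it.


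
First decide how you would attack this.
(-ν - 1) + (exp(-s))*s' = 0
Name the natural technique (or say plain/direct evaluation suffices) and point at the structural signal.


Best approach: separation of variables — one side of the product carries the independent variable, the other the unknown — the textbook separation shape. One could also solve this as an exact equation; with each coefficient in its own variable, separating is the same work with fewer steps.


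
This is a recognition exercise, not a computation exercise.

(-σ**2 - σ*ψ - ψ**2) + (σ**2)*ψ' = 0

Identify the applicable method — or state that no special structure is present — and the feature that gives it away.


Best approach: the homogeneous substitution — scaling σ and ψ together leaves the slope fixed — it depends only on ψ/σ, so substitute the ratio.


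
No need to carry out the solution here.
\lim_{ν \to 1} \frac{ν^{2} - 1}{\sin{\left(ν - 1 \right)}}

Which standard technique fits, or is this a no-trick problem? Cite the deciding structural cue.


Method: l'Hôpital's rule (0/0) — substituting 1 gives 0 over 0; differentiate top and bottom once and re-evaluate. The standard small-argument limits would also carry it; the rule is the systematic route.


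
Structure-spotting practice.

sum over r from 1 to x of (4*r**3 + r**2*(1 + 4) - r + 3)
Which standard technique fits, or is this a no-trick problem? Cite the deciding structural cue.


Diagnosis: no special technique — recognize the absence of structure: constant-multiple powers of r summed plainly, no special method required.


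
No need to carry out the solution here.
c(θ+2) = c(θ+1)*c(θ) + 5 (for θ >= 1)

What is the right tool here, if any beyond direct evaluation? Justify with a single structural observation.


Technique: no special technique — the recurrence is nonlinear in the sequence terms; no linear-recurrence method fits it as written — one iterates or studies it directly.


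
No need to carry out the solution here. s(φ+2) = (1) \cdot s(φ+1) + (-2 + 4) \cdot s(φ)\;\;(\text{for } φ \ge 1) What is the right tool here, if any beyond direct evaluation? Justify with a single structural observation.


Technique: the characteristic-root method — the recurrence treats every index alike (constant coefficients, no forcing) — precisely the regime where r^φ trials close it.


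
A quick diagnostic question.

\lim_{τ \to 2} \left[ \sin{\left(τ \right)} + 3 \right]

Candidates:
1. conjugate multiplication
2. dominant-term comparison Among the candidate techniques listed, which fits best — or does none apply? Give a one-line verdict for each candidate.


Verdict: no special technique — no vanishing denominator and no indeterminate clash at the point — evaluation is immediate.
- conjugate multiplication: multiplying by a conjugate would not remove any indeterminacy here.
- dominant-term comparison: this limit is not decided by comparing polynomial growth at infinity.


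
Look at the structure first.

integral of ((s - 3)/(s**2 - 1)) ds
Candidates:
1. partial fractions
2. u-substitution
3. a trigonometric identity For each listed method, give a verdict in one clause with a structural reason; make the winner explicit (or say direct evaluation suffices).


Diagnosis: partial fractions — each factor of s**2 - 1 owns one elementary piece of the integrand — separate them and integrate piecewise.
- partial fractions: applies; the problem has the shape this method handles.
- u-substitution: no subexpression of the integrand pairs with its own derivative as a factor — individual terms may offer their own substitutions, but any change of variable covering the whole integral would have to be constructed from outside the expression.
- a trigonometric identity: there is no trigonometric structure at all — the integrand carries no sine or cosine to rewrite.


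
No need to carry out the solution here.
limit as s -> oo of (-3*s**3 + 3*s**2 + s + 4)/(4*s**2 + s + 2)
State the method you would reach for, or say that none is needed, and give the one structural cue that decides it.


Method: dominant-term comparison — divide through by the highest power of s; every lower-order term dies and the dominant terms decide the limit. Differentiating the expression as a single quotient would eventually settle it as well; matching dominant growth settles it immediately.


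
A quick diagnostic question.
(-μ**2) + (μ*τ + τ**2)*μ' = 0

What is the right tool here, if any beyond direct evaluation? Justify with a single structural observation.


Technique: the homogeneous substitution — scaling τ and μ together leaves the slope fixed — it depends only on μ/τ, so substitute the ratio. This can also be massaged into Bernoulli form (the roles of the variables may need exchanging); the homogeneous substitution avoids that setup.


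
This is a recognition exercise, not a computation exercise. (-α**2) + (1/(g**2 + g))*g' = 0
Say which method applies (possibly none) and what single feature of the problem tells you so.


Method: separation of variables — separating collects all g-dependence with the derivative and leaves all α-dependence opposite: variables separate. A Bernoulli rewrite would carry it as the equation stands — separating the variables needs no rearrangement either.


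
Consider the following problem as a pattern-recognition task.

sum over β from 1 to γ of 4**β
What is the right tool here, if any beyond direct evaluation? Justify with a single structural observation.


Technique: the geometric series formula — each summand is the previous one scaled by 4; that constant multiplier is itself the geometric structure.


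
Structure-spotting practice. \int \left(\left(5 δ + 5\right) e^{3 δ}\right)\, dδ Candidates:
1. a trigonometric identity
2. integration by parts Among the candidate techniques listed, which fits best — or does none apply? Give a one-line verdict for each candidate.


Diagnosis: integration by parts — 5 δ + 5 dies after finitely many derivatives while e^{3 δ} cycles under integration — the tabular/parts setup.
- a trigonometric identity — no sine or cosine appears, so there is nothing for a trigonometric identity to act on.
- integration by parts — a fit — the right tool for this form.


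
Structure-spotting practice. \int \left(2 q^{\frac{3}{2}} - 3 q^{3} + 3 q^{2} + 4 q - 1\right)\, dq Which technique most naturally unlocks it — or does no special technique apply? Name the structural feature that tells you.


Method: no special technique — the integrand is a sum of constant multiples of powers of q — integrate term by term.


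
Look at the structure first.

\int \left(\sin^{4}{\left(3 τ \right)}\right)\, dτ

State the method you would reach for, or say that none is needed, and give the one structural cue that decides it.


Technique: a trigonometric identity — the even trigonometric power \sin^{4}{\left(3 τ \right)} reduces by a double-angle identity before any integration is attempted.


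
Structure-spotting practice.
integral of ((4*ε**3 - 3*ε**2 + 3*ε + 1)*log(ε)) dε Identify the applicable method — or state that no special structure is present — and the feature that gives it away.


Diagnosis: integration by parts — logs resist antidifferentiation but differentiate beautifully; pair log(ε) with the polynomial 4*ε**3 - 3*ε**2 + 3*ε + 1 via parts.


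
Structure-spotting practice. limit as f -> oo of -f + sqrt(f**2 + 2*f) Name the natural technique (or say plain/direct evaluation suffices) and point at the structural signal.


Technique: conjugate multiplication — divergence minus divergence hides a finite answer — expose it by pairing sqrt(f**2 + 2*f) - f with its conjugate.


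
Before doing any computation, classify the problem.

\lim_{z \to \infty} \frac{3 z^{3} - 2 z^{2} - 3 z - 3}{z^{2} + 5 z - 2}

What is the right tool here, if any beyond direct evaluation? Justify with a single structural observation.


Method: dominant-term comparison — divide through by the highest power of z; every lower-order term dies and the dominant terms decide the limit. Viewed as a single quotient this is an ∞/∞ form — an at-infinity application of l'Hôpital's rule would also resolve it; comparing leading growth reads the answer without differentiating.


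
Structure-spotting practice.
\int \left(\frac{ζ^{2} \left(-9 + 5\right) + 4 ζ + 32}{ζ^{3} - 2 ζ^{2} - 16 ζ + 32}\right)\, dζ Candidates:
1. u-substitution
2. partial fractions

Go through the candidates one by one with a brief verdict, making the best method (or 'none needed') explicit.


Technique: partial fractions — a proper rational integrand whose denominator splits into simpler factors — decompose into partial fractions first.
- u-substitution — no subexpression of the integrand pairs with its own derivative as a factor — individual terms may offer their own substitutions, but any change of variable covering the whole integral would have to be constructed from outside the expression.
- partial fractions: applicable, and directly so.


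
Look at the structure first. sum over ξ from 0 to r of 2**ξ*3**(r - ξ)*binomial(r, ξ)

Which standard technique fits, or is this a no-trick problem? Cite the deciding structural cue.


Technique: the binomial theorem — binomial(r, ξ) weighting matched powers of 2 and 3 is the expanded form of (2 + 3)^r — fold it back up.


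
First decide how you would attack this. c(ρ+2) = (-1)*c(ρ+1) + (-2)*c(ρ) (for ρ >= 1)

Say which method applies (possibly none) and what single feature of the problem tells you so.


Best approach: the characteristic-root method — because shifting ρ leaves the equation's coefficients unchanged, exponential trials reduce it to algebra.


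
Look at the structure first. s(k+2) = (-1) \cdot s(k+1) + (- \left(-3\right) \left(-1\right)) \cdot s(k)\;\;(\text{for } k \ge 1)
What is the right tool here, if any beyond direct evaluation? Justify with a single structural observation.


Verdict: the characteristic-root method — fixed numeric weights on consecutive terms and no forcing term added: the root method in its home territory.


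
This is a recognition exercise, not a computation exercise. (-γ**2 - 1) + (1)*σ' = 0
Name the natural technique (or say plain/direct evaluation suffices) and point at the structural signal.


Method: no special technique — solved for the derivative, σ never appears on the right — this is a direct integration in γ, not a differential-equations problem at heart.


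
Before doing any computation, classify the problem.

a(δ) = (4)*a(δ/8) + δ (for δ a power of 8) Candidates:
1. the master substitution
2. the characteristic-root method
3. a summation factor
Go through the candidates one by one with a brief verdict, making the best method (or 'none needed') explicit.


Method: the master substitution — treat m = log base 8 of δ as the new clock: one recursion step advances m by one while δ scales by 8.
- the master substitution: yes — fits the structure here.
- the characteristic-root method: the recursion divides its index rather than shifting it — outside the constant-shift family the root method covers.
- a summation factor — a divided-index call is outside the fixed-shift first-order family a summation factor normalizes.


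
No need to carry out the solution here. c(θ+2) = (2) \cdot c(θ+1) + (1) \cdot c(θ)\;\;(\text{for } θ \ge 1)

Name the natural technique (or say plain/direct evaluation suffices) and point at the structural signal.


Technique: the characteristic-root method — because shifting θ leaves the equation's coefficients unchanged, exponential trials reduce it to algebra.


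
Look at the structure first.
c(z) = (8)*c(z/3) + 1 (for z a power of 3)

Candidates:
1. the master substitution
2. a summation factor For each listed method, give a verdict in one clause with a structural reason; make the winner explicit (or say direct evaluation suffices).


Technique: the master substitution — the call at z/3 makes this multiplicative recursion; the master-style substitution converts it to additive.
- the master substitution — a fit — the right tool for this form.
- a summation factor: the recursion divides its index rather than shifting it — there is no previous-term chain for a summation factor to telescope.


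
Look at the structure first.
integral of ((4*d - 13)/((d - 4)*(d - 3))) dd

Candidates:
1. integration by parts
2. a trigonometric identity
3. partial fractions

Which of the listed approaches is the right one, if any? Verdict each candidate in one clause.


Verdict: partial fractions — the bottom factors while the top stays lower-degree — split into simple fractions and integrate piece by piece.
- integration by parts: the integrand does not split as a nonconstant polynomial times an exp, sine, cosine of a linear argument, or logarithm — no polynomial-kernel parts product to differentiate one side of.
- a trigonometric identity — no sine or cosine appears, so there is nothing for a trigonometric identity to act on.
- partial fractions — a fit — the right tool for this form.


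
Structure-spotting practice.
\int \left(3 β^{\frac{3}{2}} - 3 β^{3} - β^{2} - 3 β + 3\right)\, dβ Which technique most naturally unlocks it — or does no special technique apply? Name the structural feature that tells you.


Best approach: no special technique — nothing composite, nothing rational, nothing trigonometric — each constant-multiple power of β integrates by the power rule alone.


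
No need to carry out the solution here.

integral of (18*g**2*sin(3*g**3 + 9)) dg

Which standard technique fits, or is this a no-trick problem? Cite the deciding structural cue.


Diagnosis: u-substitution — differentiating the inner expression 3*g**3 + 9 produces the factor 18*g**2 up to a constant multiple, so substituting u = 3*g**3 + 9 reduces everything to a one-variable integral in u.


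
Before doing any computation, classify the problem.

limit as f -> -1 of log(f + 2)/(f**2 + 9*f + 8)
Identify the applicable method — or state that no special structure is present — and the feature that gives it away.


Method: l'Hôpital's rule (0/0) — the 0/0 form at -1 is the signature situation for l'Hôpital's rule. A local series expansion at the point resolves it as well; the rule is the packaged version of that step.


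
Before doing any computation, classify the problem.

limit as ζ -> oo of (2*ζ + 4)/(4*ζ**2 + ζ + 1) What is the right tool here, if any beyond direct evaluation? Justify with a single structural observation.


Best approach: dominant-term comparison — at large ζ only the top-degree terms survive; compare the leading terms and the limit falls out. Differentiating the expression as a single quotient would eventually settle it as well; matching dominant growth settles it immediately.


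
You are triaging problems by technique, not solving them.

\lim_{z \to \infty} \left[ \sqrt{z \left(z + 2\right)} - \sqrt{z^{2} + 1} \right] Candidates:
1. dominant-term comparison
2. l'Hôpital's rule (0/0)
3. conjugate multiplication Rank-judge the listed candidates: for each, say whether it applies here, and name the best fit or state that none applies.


Verdict: conjugate multiplication — turning the difference into a conjugate-rationalized ratio makes the limit readable.
- dominant-term comparison: this is not a rational comparison of growth rates at infinity.
- l'Hôpital's rule (0/0): substitution produces ∞ − ∞ rather than a vanishing quotient; the rule needs a 0/0 ratio to act on.
- conjugate multiplication: yes — fits the structure here.


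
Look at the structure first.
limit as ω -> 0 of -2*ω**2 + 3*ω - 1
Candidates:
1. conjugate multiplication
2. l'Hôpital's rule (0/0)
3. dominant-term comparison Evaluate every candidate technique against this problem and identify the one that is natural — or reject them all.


Diagnosis: no special technique — nothing blocks direct substitution at 0: plug in and finish.
- conjugate multiplication: the conjugate move applies to radical differences, which this is not.
- l'Hôpital's rule (0/0) — evaluation at the point is determinate, so the rule has nothing to repair.
- dominant-term comparison — this limit is not decided by comparing polynomial growth at infinity.


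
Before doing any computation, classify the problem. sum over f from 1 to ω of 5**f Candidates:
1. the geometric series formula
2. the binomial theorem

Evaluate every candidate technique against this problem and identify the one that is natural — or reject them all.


Diagnosis: the geometric series formula — consecutive terms stand in a fixed index-free ratio — the geometric sum formula closes it.
- the geometric series formula — yes, a natural case for it.
- the binomial theorem — no binomial coefficients pair up with complementary powers here.


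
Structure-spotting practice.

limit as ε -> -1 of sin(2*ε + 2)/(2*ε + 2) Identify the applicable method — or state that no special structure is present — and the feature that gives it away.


Diagnosis: l'Hôpital's rule (0/0) — both numerator and denominator vanish at -1: the genuine 0/0 indeterminate that l'Hôpital exists for. Known elementary limits would finish this too — the rule just bypasses the case analysis.


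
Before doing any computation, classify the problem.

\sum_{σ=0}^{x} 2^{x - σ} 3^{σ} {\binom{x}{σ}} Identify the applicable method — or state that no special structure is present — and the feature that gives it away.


Best approach: the binomial theorem — the summand is term σ of a binomial expansion in 3 and 2; the whole sum is a single power.


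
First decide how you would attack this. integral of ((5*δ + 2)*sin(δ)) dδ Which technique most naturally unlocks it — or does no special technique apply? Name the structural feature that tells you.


Verdict: integration by parts — the integrand splits as 5*δ + 2 times sin(δ) — repeatedly differentiating the polynomial part kills it, which is the parts ladder.


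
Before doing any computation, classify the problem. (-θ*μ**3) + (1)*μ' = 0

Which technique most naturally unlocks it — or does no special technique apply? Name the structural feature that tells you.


Best approach: separation of variables — solved for the derivative, the right side factors as θ times μ**3 — all θ-dependence separates from all μ-dependence.


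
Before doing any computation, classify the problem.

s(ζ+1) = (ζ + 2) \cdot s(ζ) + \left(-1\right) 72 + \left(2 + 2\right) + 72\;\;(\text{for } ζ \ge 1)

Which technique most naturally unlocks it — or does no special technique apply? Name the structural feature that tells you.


Method: a summation factor — first-order linear but the coefficient ζ + 2 moves with the index — divide by the cumulative product and telescope.


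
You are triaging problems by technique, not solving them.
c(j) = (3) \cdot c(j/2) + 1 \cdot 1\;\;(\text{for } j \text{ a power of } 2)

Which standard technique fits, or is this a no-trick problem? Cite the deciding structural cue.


Best approach: the master substitution — the argument shrinks by the factor 2, so measure the index on a logarithmic scale and the recursion becomes a shift.


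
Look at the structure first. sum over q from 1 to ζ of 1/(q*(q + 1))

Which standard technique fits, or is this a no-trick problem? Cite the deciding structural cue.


Best approach: telescoping — 1/(q*(q + 1)) hides a difference of shifted reciprocals — decompose it and the middle of the sum vanishes.


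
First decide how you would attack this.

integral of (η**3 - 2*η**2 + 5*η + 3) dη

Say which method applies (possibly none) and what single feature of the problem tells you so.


Technique: no special technique — scan for structure and find none: constant multiples of powers of η, integrate directly.


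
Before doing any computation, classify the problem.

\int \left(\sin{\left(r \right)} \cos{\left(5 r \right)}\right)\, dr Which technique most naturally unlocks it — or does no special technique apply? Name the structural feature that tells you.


Technique: a trigonometric identity — mixed-frequency products such as \sin{\left(r \right)} \cos{\left(5 r \right)} are designed for the product-to-sum formula.


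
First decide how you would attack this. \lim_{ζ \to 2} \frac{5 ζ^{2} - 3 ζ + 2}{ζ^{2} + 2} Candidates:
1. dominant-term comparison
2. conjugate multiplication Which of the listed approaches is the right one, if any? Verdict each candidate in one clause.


Method: no special technique — no denominator vanishes and nothing blows up at 2: direct substitution is the whole computation.
- dominant-term comparison — this limit is not decided by comparing polynomial growth at infinity.
- conjugate multiplication — no divergent radical difference is present for a conjugate pair to cancel.


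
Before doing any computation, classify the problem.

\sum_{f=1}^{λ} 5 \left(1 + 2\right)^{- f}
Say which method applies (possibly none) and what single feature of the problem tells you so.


Diagnosis: the geometric series formula — consecutive terms stand in a fixed index-free ratio — the geometric sum formula closes it.


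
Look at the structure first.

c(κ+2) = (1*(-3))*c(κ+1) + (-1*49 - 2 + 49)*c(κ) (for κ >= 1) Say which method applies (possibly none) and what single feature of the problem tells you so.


Diagnosis: the characteristic-root method — the recurrence treats every index alike (constant coefficients, no forcing) — precisely the regime where r^κ trials close it.


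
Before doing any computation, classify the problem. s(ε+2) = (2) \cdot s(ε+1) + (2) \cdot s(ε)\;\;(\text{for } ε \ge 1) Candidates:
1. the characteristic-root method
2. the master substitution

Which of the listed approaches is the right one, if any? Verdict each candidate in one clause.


Best approach: the characteristic-root method — the recurrence is linear and homogeneous with constant coefficients, so the ansatz r^ε turns it into a polynomial equation for r.
- the characteristic-root method: yes, a natural case for it.
- the master substitution — the recursion shifts the index rather than dividing it.


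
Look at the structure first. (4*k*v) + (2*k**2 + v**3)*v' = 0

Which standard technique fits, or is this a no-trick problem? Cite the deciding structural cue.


Verdict: the exact-equation method — the compatibility test passes: the v-derivative of 4*k*v matches the k-derivative of 2*k**2 + v**3, so integrate a potential.


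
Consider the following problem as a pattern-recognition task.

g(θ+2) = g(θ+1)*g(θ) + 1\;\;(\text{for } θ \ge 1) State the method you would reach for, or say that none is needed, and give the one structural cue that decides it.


Verdict: no special technique — a nonlinear dependence on earlier terms breaks linearity, and with it every superposition-based closed form.


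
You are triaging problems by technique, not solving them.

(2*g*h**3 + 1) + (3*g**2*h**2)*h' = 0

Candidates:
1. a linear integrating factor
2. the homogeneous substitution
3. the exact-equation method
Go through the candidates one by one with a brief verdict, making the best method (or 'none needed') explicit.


Best approach: the exact-equation method — the compatibility test passes: the h-derivative of 2*g*h**3 + 1 matches the g-derivative of 3*g**2*h**2, so integrate a potential.
- a linear integrating factor: the unknown enters nonlinearly (through a power, a denominator, or a transcendental function), which the linear integrating-factor recipe cannot absorb as-is — any repair would come from a preliminary substitution, not the factor.
- the homogeneous substitution: solved for the derivative, the right side changes under joint scaling of the two variables.
- the exact-equation method: applies; the problem has the shape this method handles.


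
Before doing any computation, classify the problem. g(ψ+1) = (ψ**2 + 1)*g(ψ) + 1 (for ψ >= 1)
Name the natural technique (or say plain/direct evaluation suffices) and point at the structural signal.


Best approach: a summation factor — it is first-order linear but the coefficient ψ**2 + 1 depends on the index, so multiply through by a summation factor to telescope it.


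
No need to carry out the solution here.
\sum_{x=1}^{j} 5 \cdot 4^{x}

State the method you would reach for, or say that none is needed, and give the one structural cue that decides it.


Technique: the geometric series formula — check a ratio of consecutive terms: it is 4, independent of the index, so the geometric formula closes the sum.


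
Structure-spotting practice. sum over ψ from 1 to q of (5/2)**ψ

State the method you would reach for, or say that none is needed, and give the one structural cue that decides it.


Technique: the geometric series formula — consecutive terms stand in a fixed index-free ratio — the geometric sum formula closes it.


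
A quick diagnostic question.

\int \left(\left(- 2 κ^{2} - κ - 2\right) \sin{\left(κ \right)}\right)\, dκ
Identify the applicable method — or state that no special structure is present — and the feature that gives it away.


Technique: integration by parts — differentiate - 2 κ^{2} - κ - 2, integrate \sin{\left(κ \right)}: each pass lowers the polynomial degree, so parts terminates.


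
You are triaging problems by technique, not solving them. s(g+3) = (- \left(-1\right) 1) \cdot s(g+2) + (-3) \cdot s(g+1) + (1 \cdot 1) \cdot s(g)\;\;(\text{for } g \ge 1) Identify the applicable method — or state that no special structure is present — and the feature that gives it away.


Technique: the characteristic-root method — this is the constant-coefficient homogeneous case — the whole solution in g reduces to a polynomial's roots.


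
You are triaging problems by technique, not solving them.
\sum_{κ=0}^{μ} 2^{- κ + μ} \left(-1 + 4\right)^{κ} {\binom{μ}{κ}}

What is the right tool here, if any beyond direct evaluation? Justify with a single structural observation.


Best approach: the binomial theorem — terms weighting {\binom{μ}{κ}} against matched powers of (-1 + 4) and 2 reassemble into ((-1 + 4) + 2)^μ by the binomial theorem.
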